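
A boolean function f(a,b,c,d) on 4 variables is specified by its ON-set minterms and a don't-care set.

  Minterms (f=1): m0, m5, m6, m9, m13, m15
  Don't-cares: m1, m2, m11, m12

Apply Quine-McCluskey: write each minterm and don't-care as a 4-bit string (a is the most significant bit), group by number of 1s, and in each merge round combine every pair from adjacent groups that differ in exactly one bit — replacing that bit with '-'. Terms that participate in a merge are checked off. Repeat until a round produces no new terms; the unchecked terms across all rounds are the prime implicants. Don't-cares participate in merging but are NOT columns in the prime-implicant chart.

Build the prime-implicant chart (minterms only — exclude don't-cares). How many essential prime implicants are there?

size-2^0 implicants → 0000(✓)  0001(✓)  0010(✓)  0101(✓)  0110(✓)  1001(✓)  1011(✓)  1100(✓)  1101(✓)  1111(✓)
size-2^1 implicants → -001(✓)  -101(✓)  0-01(✓)  0-10  00-0  000-  1-01(✓)  1-11(✓)  10-1(✓)  11-1(✓)  110-
size-2^2 implicants → --01  1--1
Unchecked terms (primes): --01, 0-10, 00-0, 000-, 1--1, 110-
Minterm coverage:
  m0 ⊆ 00-0,000-
  m5 ⊆ --01 [E]
  m6 ⊆ 0-10 [E]
  m9 ⊆ --01,1--1
  m13 ⊆ --01,1--1,110-
  m15 ⊆ 1--1 [E]
E = {--01, 0-10, 1--1}

3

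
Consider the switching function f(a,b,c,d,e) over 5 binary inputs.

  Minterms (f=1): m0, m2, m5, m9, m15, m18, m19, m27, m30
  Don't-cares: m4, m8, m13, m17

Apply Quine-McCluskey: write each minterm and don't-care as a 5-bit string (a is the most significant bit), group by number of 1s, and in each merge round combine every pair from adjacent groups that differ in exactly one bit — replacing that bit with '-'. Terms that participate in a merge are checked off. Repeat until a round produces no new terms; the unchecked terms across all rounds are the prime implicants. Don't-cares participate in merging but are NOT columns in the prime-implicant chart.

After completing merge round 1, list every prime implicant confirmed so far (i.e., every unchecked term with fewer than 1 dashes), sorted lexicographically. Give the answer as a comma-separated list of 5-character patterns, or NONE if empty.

11110

Round 0: 00000✓ 00010✓ 00100✓ 00101✓ 01000✓ 01001✓ 01101✓ 01111✓ 10001✓ 10010✓ 10011✓ 11011✓ 11110
Round 1: -0010 0-000 0-101 00-00 000-0 0010- 01-01 0100- 011-1 1-011 100-1 1001-
PIs = {-0010, 0-000, 0-101, 00-00, 000-0, 0010-, 01-01, 0100-, 011-1, 1-011, 100-1, 1001-, 11110}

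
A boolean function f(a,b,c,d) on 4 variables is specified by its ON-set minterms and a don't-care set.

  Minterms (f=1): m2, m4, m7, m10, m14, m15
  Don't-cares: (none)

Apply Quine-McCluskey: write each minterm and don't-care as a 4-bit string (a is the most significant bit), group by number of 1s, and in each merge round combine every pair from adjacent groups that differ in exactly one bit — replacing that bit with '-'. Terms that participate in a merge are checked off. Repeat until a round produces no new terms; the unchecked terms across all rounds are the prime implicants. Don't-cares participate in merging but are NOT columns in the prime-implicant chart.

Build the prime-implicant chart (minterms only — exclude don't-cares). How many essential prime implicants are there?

Round 0: 0010✓ 0100 0111✓ 1010✓ 1110✓ 1111✓
Round 1: -010 -111 1-10 111-
PIs = {-010, -111, 0100, 1-10, 111-}
Coverage chart:
  m2: -010 ←essential
  m4: 0100 ←essential
  m7: -111 ←essential
  m10: -010,1-10
  m14: 1-10,111-
  m15: -111,111-
Essential: -010, -111, 0100

3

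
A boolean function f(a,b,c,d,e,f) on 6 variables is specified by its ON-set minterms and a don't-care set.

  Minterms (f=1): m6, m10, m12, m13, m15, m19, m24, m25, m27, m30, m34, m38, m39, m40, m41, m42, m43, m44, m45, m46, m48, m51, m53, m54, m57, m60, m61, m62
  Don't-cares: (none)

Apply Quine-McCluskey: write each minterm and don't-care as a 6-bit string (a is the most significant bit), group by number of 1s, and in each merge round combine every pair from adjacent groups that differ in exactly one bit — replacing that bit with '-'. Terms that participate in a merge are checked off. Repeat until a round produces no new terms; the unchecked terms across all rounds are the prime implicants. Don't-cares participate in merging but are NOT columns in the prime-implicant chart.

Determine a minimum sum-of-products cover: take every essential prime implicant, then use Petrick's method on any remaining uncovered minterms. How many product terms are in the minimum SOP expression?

16

[col 0] 000110*, 001010*, 001100*, 001101*, 001111*, 010011*, 011000*, 011001*, 011011*, 011110*, 100010*, 100110*, 100111*, 101000*, 101001*, 101010*, 101011*, 101100*, 101101*, 101110*, 110000, 110011*, 110101*, 110110*, 111001*, 111100*, 111101*, 111110*
[col 1] -00110, -01010, -01100*, -01101*, -10011, -11001, -11110, 0011-1, 00110-*, 01-011, 0110-1, 01100-, 1-0110*, 1-1001*, 1-1100*, 1-1101*, 1-1110*, 10-010*, 10-110*, 100-10*, 10011-, 101-00*, 101-01*, 101-10*, 1010-0*, 1010-1*, 10100-*, 10101-*, 1011-0*, 10110-*, 11-101, 11-110*, 111-01*, 1111-0*, 11110-*
[col 2] -0110-, 1--110, 1-1-01, 1-11-0, 1-110-, 10--10, 101--0, 101-0-, 1010--
Prime implicants: -00110, -01010, -0110-, -10011, -11001, -11110, 0011-1, 01-011, 0110-1, 01100-, 1--110, 1-1-01, 1-11-0, 1-110-, 10--10, 10011-, 101--0, 101-0-, 1010--, 11-101, 110000
PI chart (minterm → PIs covering it):
  6 | -00110  (sole → essential)
  10 | -01010  (sole → essential)
  12 | -0110-  (sole → essential)
  13 | -0110-,0011-1
  15 | 0011-1  (sole → essential)
  19 | -10011,01-011
  24 | 01100-  (sole → essential)
  25 | -11001,0110-1,01100-
  27 | 01-011,0110-1
  30 | -11110  (sole → essential)
  34 | 10--10  (sole → essential)
  38 | -00110,1--110,10--10,10011-
  39 | 10011-  (sole → essential)
  40 | 101--0,101-0-,1010--
  41 | 1-1-01,101-0-,1010--
  42 | -01010,10--10,101--0,1010--
  43 | 1010--  (sole → essential)
  44 | -0110-,1-11-0,1-110-,101--0,101-0-
  45 | -0110-,1-1-01,1-110-,101-0-
  46 | 1--110,1-11-0,10--10,101--0
  48 | 110000  (sole → essential)
  51 | -10011  (sole → essential)
  53 | 11-101  (sole → essential)
  54 | 1--110  (sole → essential)
  57 | -11001,1-1-01
  60 | 1-11-0,1-110-
  61 | 1-1-01,1-110-,11-101
  62 | -11110,1--110,1-11-0
Essential prime implicants: -00110, -01010, -0110-, -10011, -11110, 0011-1, 01100-, 1--110, 10--10, 10011-, 1010--, 11-101, 110000
Petrick residual → -11001, 01-011, 1-11-0
Minimum SOP uses 16 PIs: b'c'def' + b'cd'ef' + b'cde' + bc'd'ef + bcd'e'f + bcdef' + a'b'cdf + a'bd'ef + a'bcd'e' + adef' + acdf' + ab'ef' + ab'c'de + ab'cd' + abde'f + abc'd'e'f'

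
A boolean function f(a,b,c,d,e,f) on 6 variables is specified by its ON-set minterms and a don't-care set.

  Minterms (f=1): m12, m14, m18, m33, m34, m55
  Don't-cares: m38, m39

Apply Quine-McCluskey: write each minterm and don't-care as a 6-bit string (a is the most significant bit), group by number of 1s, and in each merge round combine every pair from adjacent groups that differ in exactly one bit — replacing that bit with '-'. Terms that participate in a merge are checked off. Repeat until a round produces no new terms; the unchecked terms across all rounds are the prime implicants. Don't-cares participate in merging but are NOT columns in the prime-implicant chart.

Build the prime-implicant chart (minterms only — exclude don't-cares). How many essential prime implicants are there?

5

Round 0: 001100✓ 001110✓ 010010 100001 100010✓ 100110✓ 100111✓ 110111✓
Round 1: 0011-0 1-0111 100-10 10011-
PIs = {0011-0, 010010, 1-0111, 100-10, 100001, 10011-}
Coverage chart:
  m12: 0011-0 ←essential
  m14: 0011-0 ←essential
  m18: 010010 ←essential
  m33: 100001 ←essential
  m34: 100-10 ←essential
  m55: 1-0111 ←essential
Essential: 0011-0, 010010, 1-0111, 100-10, 100001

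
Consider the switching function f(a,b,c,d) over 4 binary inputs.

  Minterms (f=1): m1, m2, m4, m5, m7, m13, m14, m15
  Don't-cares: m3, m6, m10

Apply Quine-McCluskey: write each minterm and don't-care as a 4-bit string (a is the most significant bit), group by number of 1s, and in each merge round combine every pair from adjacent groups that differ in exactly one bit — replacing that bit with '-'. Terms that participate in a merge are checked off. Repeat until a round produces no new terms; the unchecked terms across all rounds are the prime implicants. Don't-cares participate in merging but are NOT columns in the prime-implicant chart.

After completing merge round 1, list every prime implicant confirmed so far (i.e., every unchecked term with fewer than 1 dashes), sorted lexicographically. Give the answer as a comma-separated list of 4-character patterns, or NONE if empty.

NONE

size-2^0 implicants → 0001(✓)  0010(✓)  0011(✓)  0100(✓)  0101(✓)  0110(✓)  0111(✓)  1010(✓)  1101(✓)  1110(✓)  1111(✓)
size-2^1 implicants → -010(✓)  -101(✓)  -110(✓)  -111(✓)  0-01(✓)  0-10(✓)  0-11(✓)  00-1(✓)  001-(✓)  01-0(✓)  01-1(✓)  010-(✓)  011-(✓)  1-10(✓)  11-1(✓)  111-(✓)
size-2^2 implicants → --10  -1-1  -11-  0--1  0-1-  01--
Unchecked terms (primes): --10, -1-1, -11-, 0--1, 0-1-, 01--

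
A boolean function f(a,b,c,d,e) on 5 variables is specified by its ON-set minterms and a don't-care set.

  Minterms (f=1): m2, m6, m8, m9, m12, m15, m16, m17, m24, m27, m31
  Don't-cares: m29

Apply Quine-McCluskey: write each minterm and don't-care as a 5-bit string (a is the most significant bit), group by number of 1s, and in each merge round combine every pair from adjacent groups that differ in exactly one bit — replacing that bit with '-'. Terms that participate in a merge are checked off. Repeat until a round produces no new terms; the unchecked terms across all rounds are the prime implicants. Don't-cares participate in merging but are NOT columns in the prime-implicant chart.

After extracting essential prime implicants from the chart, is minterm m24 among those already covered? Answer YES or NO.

Round 0: 00010✓ 00110✓ 01000✓ 01001✓ 01100✓ 01111✓ 10000✓ 10001✓ 11000✓ 11011✓ 11101✓ 11111✓
Round 1: -1000 -1111 00-10 01-00 0100- 1-000 1000- 11-11 111-1
PIs = {-1000, -1111, 00-10, 01-00, 0100-, 1-000, 1000-, 11-11, 111-1}
Coverage chart:
  m2: 00-10 ←essential
  m6: 00-10 ←essential
  m8: -1000,01-00,0100-
  m9: 0100- ←essential
  m12: 01-00 ←essential
  m15: -1111 ←essential
  m16: 1-000,1000-
  m17: 1000- ←essential
  m24: -1000,1-000
  m27: 11-11 ←essential
  m31: -1111,11-11,111-1
Essential: -1111, 00-10, 01-00, 0100-, 1000-, 11-11

NO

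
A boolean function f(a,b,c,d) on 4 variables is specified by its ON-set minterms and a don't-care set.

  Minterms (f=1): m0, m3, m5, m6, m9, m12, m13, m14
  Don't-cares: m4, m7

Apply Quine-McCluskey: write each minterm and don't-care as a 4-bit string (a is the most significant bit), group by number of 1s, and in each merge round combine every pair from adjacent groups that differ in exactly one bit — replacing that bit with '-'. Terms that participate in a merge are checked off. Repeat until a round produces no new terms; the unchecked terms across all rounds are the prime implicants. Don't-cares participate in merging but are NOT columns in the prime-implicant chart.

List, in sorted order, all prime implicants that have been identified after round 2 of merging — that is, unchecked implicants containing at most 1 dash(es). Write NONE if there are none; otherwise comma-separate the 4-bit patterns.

0-00, 0-11, 1-01

Round 0: 0000✓ 0011✓ 0100✓ 0101✓ 0110✓ 0111✓ 1001✓ 1100✓ 1101✓ 1110✓
Round 1: -100✓ -101✓ -110✓ 0-00 0-11 01-0✓ 01-1✓ 010-✓ 011-✓ 1-01 11-0✓ 110-✓
Round 2: -1-0 -10- 01--
PIs = {-1-0, -10-, 0-00, 0-11, 01--, 1-01}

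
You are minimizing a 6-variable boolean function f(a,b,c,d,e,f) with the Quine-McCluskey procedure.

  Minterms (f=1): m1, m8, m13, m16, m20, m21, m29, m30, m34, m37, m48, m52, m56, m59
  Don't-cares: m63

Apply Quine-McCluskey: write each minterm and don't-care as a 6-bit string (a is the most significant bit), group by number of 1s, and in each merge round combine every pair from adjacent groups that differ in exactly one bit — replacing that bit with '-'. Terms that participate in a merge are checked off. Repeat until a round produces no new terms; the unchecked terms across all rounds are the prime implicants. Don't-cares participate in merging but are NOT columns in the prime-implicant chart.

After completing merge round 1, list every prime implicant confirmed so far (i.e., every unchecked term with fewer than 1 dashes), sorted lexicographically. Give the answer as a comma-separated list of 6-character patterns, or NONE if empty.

[col 0] 000001, 001000, 001101*, 010000*, 010100*, 010101*, 011101*, 011110, 100010, 100101, 110000*, 110100*, 111000*, 111011*, 111111*
[col 1] -10000*, -10100*, 0-1101, 01-101, 010-00*, 01010-, 11-000, 110-00*, 111-11
[col 2] -10-00
Prime implicants: -10-00, 0-1101, 000001, 001000, 01-101, 01010-, 011110, 100010, 100101, 11-000, 111-11

000001, 001000, 011110, 100010, 100101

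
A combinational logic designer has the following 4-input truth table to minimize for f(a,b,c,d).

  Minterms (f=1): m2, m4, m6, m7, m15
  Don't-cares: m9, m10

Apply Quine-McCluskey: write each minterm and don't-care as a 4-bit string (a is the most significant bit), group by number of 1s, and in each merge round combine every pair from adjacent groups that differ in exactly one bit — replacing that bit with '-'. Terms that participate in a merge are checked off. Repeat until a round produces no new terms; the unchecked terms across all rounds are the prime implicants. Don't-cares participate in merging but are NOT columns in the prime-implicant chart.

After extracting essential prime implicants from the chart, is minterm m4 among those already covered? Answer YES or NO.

Round 0: 0010✓ 0100✓ 0110✓ 0111✓ 1001 1010✓ 1111✓
Round 1: -010 -111 0-10 01-0 011-
PIs = {-010, -111, 0-10, 01-0, 011-, 1001}
Coverage chart:
  m2: -010,0-10
  m4: 01-0 ←essential
  m6: 0-10,01-0,011-
  m7: -111,011-
  m15: -111 ←essential
Essential: -111, 01-0

YES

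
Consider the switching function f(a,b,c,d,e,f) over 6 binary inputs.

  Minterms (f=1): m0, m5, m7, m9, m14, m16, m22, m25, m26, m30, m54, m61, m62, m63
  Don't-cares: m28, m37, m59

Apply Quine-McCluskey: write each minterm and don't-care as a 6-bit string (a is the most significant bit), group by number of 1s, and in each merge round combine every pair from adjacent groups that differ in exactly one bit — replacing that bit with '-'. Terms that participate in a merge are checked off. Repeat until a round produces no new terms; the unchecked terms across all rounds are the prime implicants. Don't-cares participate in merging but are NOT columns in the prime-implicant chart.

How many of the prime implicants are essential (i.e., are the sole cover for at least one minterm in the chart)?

size-2^0 implicants → 000000(✓)  000101(✓)  000111(✓)  001001(✓)  001110(✓)  010000(✓)  010110(✓)  011001(✓)  011010(✓)  011100(✓)  011110(✓)  100101(✓)  110110(✓)  111011(✓)  111101(✓)  111110(✓)  111111(✓)
size-2^1 implicants → -00101  -10110(✓)  -11110(✓)  0-0000  0-1001  0-1110  0001-1  01-110(✓)  011-10  0111-0  11-110(✓)  111-11  1111-1  11111-
size-2^2 implicants → -1-110
Unchecked terms (primes): -00101, -1-110, 0-0000, 0-1001, 0-1110, 0001-1, 011-10, 0111-0, 111-11, 1111-1, 11111-
Minterm coverage:
  m0 ⊆ 0-0000 [E]
  m5 ⊆ -00101,0001-1
  m7 ⊆ 0001-1 [E]
  m9 ⊆ 0-1001 [E]
  m14 ⊆ 0-1110 [E]
  m16 ⊆ 0-0000 [E]
  m22 ⊆ -1-110 [E]
  m25 ⊆ 0-1001 [E]
  m26 ⊆ 011-10 [E]
  m30 ⊆ -1-110,0-1110,011-10,0111-0
  m54 ⊆ -1-110 [E]
  m61 ⊆ 1111-1 [E]
  m62 ⊆ -1-110,11111-
  m63 ⊆ 111-11,1111-1,11111-
E = {-1-110, 0-0000, 0-1001, 0-1110, 0001-1, 011-10, 1111-1}

7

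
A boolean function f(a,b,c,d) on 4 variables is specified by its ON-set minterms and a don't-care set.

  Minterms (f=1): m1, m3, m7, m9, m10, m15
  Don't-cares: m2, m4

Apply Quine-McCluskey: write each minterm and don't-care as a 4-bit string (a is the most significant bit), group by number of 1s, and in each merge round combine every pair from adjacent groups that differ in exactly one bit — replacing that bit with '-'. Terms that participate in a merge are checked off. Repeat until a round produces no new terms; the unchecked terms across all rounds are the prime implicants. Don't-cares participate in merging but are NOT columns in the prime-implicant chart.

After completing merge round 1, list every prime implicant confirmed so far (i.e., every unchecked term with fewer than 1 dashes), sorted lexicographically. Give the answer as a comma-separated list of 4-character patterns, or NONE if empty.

Round 0: 0001✓ 0010✓ 0011✓ 0100 0111✓ 1001✓ 1010✓ 1111✓
Round 1: -001 -010 -111 0-11 00-1 001-
PIs = {-001, -010, -111, 0-11, 00-1, 001-, 0100}

0100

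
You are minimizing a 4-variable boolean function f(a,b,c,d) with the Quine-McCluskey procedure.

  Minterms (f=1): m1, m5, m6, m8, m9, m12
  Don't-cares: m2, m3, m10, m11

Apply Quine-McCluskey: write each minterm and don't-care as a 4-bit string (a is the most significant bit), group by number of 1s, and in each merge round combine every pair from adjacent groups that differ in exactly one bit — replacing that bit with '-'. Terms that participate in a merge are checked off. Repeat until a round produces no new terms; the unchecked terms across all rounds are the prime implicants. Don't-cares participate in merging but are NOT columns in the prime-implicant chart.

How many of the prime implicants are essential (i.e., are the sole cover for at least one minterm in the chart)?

[col 0] 0001*, 0010*, 0011*, 0101*, 0110*, 1000*, 1001*, 1010*, 1011*, 1100*
[col 1] -001*, -010*, -011*, 0-01, 0-10, 00-1*, 001-*, 1-00, 10-0*, 10-1*, 100-*, 101-*
[col 2] -0-1, -01-, 10--
Prime implicants: -0-1, -01-, 0-01, 0-10, 1-00, 10--
PI chart (minterm → PIs covering it):
  1 | -0-1,0-01
  5 | 0-01  (sole → essential)
  6 | 0-10  (sole → essential)
  8 | 1-00,10--
  9 | -0-1,10--
  12 | 1-00  (sole → essential)
Essential prime implicants: 0-01, 0-10, 1-00

3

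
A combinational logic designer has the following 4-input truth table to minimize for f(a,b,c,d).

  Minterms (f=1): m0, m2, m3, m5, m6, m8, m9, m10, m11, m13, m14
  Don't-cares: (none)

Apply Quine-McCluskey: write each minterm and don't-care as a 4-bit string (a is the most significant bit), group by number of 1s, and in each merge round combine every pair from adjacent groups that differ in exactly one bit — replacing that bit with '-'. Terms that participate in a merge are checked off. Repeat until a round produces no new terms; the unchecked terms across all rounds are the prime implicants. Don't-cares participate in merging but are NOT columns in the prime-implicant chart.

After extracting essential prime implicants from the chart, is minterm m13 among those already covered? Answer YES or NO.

YES

Round 0: 0000✓ 0010✓ 0011✓ 0101✓ 0110✓ 1000✓ 1001✓ 1010✓ 1011✓ 1101✓ 1110✓
Round 1: -000✓ -010✓ -011✓ -101 -110✓ 0-10✓ 00-0✓ 001-✓ 1-01 1-10✓ 10-0✓ 10-1✓ 100-✓ 101-✓
Round 2: --10 -0-0 -01- 10--
PIs = {--10, -0-0, -01-, -101, 1-01, 10--}
Coverage chart:
  m0: -0-0 ←essential
  m2: --10,-0-0,-01-
  m3: -01- ←essential
  m5: -101 ←essential
  m6: --10 ←essential
  m8: -0-0,10--
  m9: 1-01,10--
  m10: --10,-0-0,-01-,10--
  m11: -01-,10--
  m13: -101,1-01
  m14: --10 ←essential
Essential: --10, -0-0, -01-, -101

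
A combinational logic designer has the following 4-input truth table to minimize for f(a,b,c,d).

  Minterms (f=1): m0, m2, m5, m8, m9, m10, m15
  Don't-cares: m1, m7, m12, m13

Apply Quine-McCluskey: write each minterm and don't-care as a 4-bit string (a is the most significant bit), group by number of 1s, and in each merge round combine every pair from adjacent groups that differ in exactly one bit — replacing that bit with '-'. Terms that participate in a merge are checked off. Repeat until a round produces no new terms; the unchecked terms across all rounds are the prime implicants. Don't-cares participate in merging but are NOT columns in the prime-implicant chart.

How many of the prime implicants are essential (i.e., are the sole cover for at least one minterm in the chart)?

2

Round 0: 0000✓ 0001✓ 0010✓ 0101✓ 0111✓ 1000✓ 1001✓ 1010✓ 1100✓ 1101✓ 1111✓
Round 1: -000✓ -001✓ -010✓ -101✓ -111✓ 0-01✓ 00-0✓ 000-✓ 01-1✓ 1-00✓ 1-01✓ 10-0✓ 100-✓ 11-1✓ 110-✓
Round 2: --01 -0-0 -00- -1-1 1-0-
PIs = {--01, -0-0, -00-, -1-1, 1-0-}
Coverage chart:
  m0: -0-0,-00-
  m2: -0-0 ←essential
  m5: --01,-1-1
  m8: -0-0,-00-,1-0-
  m9: --01,-00-,1-0-
  m10: -0-0 ←essential
  m15: -1-1 ←essential
Essential: -0-0, -1-1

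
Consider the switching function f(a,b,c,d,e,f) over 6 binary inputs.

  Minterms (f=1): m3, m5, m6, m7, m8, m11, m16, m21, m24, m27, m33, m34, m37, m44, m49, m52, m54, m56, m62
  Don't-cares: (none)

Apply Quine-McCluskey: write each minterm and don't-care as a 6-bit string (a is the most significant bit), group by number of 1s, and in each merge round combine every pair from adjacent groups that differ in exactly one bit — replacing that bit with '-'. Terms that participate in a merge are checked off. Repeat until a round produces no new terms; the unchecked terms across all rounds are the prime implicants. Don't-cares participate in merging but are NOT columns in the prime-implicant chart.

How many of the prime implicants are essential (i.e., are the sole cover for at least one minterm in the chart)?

[col 0] 000011*, 000101*, 000110*, 000111*, 001000*, 001011*, 010000*, 010101*, 011000*, 011011*, 100001*, 100010, 100101*, 101100, 110001*, 110100*, 110110*, 111000*, 111110*
[col 1] -00101, -11000, 0-0101, 0-1000, 0-1011, 00-011, 000-11, 0001-1, 00011-, 01-000, 1-0001, 100-01, 11-110, 1101-0
Prime implicants: -00101, -11000, 0-0101, 0-1000, 0-1011, 00-011, 000-11, 0001-1, 00011-, 01-000, 1-0001, 100-01, 100010, 101100, 11-110, 1101-0
PI chart (minterm → PIs covering it):
  3 | 00-011,000-11
  5 | -00101,0-0101,0001-1
  6 | 00011-  (sole → essential)
  7 | 000-11,0001-1,00011-
  8 | 0-1000  (sole → essential)
  11 | 0-1011,00-011
  16 | 01-000  (sole → essential)
  21 | 0-0101  (sole → essential)
  24 | -11000,0-1000,01-000
  27 | 0-1011  (sole → essential)
  33 | 1-0001,100-01
  34 | 100010  (sole → essential)
  37 | -00101,100-01
  44 | 101100  (sole → essential)
  49 | 1-0001  (sole → essential)
  52 | 1101-0  (sole → essential)
  54 | 11-110,1101-0
  56 | -11000  (sole → essential)
  62 | 11-110  (sole → essential)
Essential prime implicants: -11000, 0-0101, 0-1000, 0-1011, 00011-, 01-000, 1-0001, 100010, 101100, 11-110, 1101-0

11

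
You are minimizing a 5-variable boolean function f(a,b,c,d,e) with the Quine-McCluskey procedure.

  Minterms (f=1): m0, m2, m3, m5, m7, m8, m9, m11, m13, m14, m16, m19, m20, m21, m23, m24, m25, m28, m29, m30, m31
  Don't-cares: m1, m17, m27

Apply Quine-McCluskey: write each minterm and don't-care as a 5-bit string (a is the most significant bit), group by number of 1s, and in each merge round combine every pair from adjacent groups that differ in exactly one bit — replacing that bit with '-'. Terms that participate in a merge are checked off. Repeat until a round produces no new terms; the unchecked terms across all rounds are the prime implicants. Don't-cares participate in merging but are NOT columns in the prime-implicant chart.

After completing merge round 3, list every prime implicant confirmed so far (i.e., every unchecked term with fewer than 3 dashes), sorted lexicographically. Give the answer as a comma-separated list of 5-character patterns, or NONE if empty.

-1110, 000--, 111--

Round 0: 00000✓ 00001✓ 00010✓ 00011✓ 00101✓ 00111✓ 01000✓ 01001✓ 01011✓ 01101✓ 01110✓ 10000✓ 10001✓ 10011✓ 10100✓ 10101✓ 10111✓ 11000✓ 11001✓ 11011✓ 11100✓ 11101✓ 11110✓ 11111✓
Round 1: -0000✓ -0001✓ -0011✓ -0101✓ -0111✓ -1000✓ -1001✓ -1011✓ -1101✓ -1110 0-000✓ 0-001✓ 0-011✓ 0-101✓ 00-01✓ 00-11✓ 000-0✓ 000-1✓ 0000-✓ 0001-✓ 001-1✓ 01-01✓ 010-1✓ 0100-✓ 1-000✓ 1-001✓ 1-011✓ 1-100✓ 1-101✓ 1-111✓ 10-00✓ 10-01✓ 10-11✓ 100-1✓ 1000-✓ 101-1✓ 1010-✓ 11-00✓ 11-01✓ 11-11✓ 110-1✓ 1100-✓ 111-0✓ 111-1✓ 1110-✓ 1111-✓
Round 2: --000✓ --001✓ --011✓ --101✓ -0-01✓ -0-11✓ -00-1✓ -000-✓ -01-1✓ -1-01✓ -10-1✓ -100-✓ 0--01✓ 0-0-1✓ 0-00-✓ 00--1✓ 000-- 1--00✓ 1--01✓ 1--11✓ 1-0-1✓ 1-00-✓ 1-1-1✓ 1-10-✓ 10--1✓ 10-0-✓ 11--1✓ 11-0-✓ 111--
Round 3: ---01 --0-1 --00- -0--1 1---1 1--0-
PIs = {---01, --0-1, --00-, -0--1, -1110, 000--, 1---1, 1--0-, 111--}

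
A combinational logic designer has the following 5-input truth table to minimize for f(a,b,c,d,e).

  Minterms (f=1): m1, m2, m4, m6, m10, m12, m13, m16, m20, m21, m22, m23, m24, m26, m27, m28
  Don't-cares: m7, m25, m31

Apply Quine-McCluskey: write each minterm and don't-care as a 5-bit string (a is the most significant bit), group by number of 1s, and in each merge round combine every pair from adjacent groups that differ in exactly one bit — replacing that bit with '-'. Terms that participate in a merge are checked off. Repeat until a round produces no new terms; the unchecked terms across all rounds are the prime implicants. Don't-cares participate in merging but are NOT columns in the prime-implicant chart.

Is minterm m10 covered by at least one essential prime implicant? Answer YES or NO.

NO

Round 0: 00001 00010✓ 00100✓ 00110✓ 00111✓ 01010✓ 01100✓ 01101✓ 10000✓ 10100✓ 10101✓ 10110✓ 10111✓ 11000✓ 11001✓ 11010✓ 11011✓ 11100✓ 11111✓
Round 1: -0100✓ -0110✓ -0111✓ -1010 -1100✓ 0-010 0-100✓ 00-10 001-0✓ 0011-✓ 0110- 1-000✓ 1-100✓ 1-111 10-00✓ 101-0✓ 101-1✓ 1010-✓ 1011-✓ 11-00✓ 11-11 110-0✓ 110-1✓ 1100-✓ 1101-✓
Round 2: --100 -01-0 -011- 1--00 101-- 110--
PIs = {--100, -01-0, -011-, -1010, 0-010, 00-10, 00001, 0110-, 1--00, 1-111, 101--, 11-11, 110--}
Coverage chart:
  m1: 00001 ←essential
  m2: 0-010,00-10
  m4: --100,-01-0
  m6: -01-0,-011-,00-10
  m10: -1010,0-010
  m12: --100,0110-
  m13: 0110- ←essential
  m16: 1--00 ←essential
  m20: --100,-01-0,1--00,101--
  m21: 101-- ←essential
  m22: -01-0,-011-,101--
  m23: -011-,1-111,101--
  m24: 1--00,110--
  m26: -1010,110--
  m27: 11-11,110--
  m28: --100,1--00
Essential: 00001, 0110-, 1--00, 101--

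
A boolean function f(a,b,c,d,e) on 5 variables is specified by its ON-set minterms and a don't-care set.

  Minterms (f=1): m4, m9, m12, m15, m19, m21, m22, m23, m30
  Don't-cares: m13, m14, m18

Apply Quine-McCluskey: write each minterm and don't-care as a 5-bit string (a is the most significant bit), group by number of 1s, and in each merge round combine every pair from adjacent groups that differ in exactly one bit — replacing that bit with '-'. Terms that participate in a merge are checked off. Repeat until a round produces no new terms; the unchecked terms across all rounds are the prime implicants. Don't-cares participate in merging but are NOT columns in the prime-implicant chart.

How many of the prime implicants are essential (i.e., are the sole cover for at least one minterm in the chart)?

Round 0: 00100✓ 01001✓ 01100✓ 01101✓ 01110✓ 01111✓ 10010✓ 10011✓ 10101✓ 10110✓ 10111✓ 11110✓
Round 1: -1110 0-100 01-01 011-0✓ 011-1✓ 0110-✓ 0111-✓ 1-110 10-10✓ 10-11✓ 1001-✓ 101-1 1011-✓
Round 2: 011-- 10-1-
PIs = {-1110, 0-100, 01-01, 011--, 1-110, 10-1-, 101-1}
Coverage chart:
  m4: 0-100 ←essential
  m9: 01-01 ←essential
  m12: 0-100,011--
  m15: 011-- ←essential
  m19: 10-1- ←essential
  m21: 101-1 ←essential
  m22: 1-110,10-1-
  m23: 10-1-,101-1
  m30: -1110,1-110
Essential: 0-100, 01-01, 011--, 10-1-, 101-1

5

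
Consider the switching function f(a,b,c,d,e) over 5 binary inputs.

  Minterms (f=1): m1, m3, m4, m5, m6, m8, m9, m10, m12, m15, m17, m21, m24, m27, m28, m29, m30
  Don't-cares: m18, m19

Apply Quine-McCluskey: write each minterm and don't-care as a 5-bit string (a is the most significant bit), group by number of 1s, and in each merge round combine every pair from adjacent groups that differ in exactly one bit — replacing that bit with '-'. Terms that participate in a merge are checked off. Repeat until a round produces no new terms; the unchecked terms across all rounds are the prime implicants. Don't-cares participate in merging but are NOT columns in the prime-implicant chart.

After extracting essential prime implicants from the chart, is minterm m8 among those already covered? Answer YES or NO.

[col 0] 00001*, 00011*, 00100*, 00101*, 00110*, 01000*, 01001*, 01010*, 01100*, 01111, 10001*, 10010*, 10011*, 10101*, 11000*, 11011*, 11100*, 11101*, 11110*
[col 1] -0001*, -0011*, -0101*, -1000*, -1100*, 0-001, 0-100, 00-01*, 000-1*, 001-0, 0010-, 01-00*, 010-0, 0100-, 1-011, 1-101, 10-01*, 100-1*, 1001-, 11-00*, 111-0, 1110-
[col 2] -0-01, -00-1, -1-00
Prime implicants: -0-01, -00-1, -1-00, 0-001, 0-100, 001-0, 0010-, 010-0, 0100-, 01111, 1-011, 1-101, 1001-, 111-0, 1110-
PI chart (minterm → PIs covering it):
  1 | -0-01,-00-1,0-001
  3 | -00-1  (sole → essential)
  4 | 0-100,001-0,0010-
  5 | -0-01,0010-
  6 | 001-0  (sole → essential)
  8 | -1-00,010-0,0100-
  9 | 0-001,0100-
  10 | 010-0  (sole → essential)
  12 | -1-00,0-100
  15 | 01111  (sole → essential)
  17 | -0-01,-00-1
  21 | -0-01,1-101
  24 | -1-00  (sole → essential)
  27 | 1-011  (sole → essential)
  28 | -1-00,111-0,1110-
  29 | 1-101,1110-
  30 | 111-0  (sole → essential)
Essential prime implicants: -00-1, -1-00, 001-0, 010-0, 01111, 1-011, 111-0

YES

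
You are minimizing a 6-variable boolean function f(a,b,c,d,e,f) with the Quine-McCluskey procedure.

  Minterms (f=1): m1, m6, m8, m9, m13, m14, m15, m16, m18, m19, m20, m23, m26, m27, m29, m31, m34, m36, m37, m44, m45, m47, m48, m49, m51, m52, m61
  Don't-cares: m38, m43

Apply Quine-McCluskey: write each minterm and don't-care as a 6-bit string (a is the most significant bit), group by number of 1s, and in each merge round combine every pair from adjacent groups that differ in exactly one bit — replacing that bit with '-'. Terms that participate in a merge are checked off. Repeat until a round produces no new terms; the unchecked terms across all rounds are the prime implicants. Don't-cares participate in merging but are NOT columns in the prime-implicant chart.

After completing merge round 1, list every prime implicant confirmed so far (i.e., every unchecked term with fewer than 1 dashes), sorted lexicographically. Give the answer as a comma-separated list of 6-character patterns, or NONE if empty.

[col 0] 000001*, 000110*, 001000*, 001001*, 001101*, 001110*, 001111*, 010000*, 010010*, 010011*, 010100*, 010111*, 011010*, 011011*, 011101*, 011111*, 100010*, 100100*, 100101*, 100110*, 101011*, 101100*, 101101*, 101111*, 110000*, 110001*, 110011*, 110100*, 111101*
[col 1] -00110, -01101*, -01111*, -10000*, -10011, -10100*, -11101*, 0-1101*, 0-1111*, 00-001, 00-110, 001-01, 00100-, 0011-1*, 00111-, 01-010*, 01-011*, 01-111*, 010-00*, 010-11*, 0100-0, 01001-*, 011-11*, 01101-*, 0111-1*, 1-0100, 1-1101*, 10-100*, 10-101*, 100-10, 1001-0, 10010-*, 101-11, 1011-1*, 10110-*, 110-00*, 1100-1, 11000-
[col 2] --1101, -011-1, -10-00, 0-11-1, 01--11, 01-01-, 10-10-
Prime implicants: --1101, -00110, -011-1, -10-00, -10011, 0-11-1, 00-001, 00-110, 001-01, 00100-, 00111-, 01--11, 01-01-, 0100-0, 1-0100, 10-10-, 100-10, 1001-0, 101-11, 1100-1, 11000-

NONE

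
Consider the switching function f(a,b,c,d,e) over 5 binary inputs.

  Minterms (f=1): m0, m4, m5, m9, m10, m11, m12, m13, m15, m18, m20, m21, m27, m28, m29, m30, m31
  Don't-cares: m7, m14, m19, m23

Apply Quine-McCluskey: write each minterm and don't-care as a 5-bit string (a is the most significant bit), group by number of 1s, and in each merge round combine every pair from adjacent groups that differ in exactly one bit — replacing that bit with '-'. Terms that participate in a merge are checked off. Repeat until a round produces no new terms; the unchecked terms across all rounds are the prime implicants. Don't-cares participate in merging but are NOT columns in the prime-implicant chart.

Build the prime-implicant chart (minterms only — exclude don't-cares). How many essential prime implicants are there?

6

size-2^0 implicants → 00000(✓)  00100(✓)  00101(✓)  00111(✓)  01001(✓)  01010(✓)  01011(✓)  01100(✓)  01101(✓)  01110(✓)  01111(✓)  10010(✓)  10011(✓)  10100(✓)  10101(✓)  10111(✓)  11011(✓)  11100(✓)  11101(✓)  11110(✓)  11111(✓)
size-2^1 implicants → -0100(✓)  -0101(✓)  -0111(✓)  -1011(✓)  -1100(✓)  -1101(✓)  -1110(✓)  -1111(✓)  0-100(✓)  0-101(✓)  0-111(✓)  00-00  001-1(✓)  0010-(✓)  01-01(✓)  01-10(✓)  01-11(✓)  010-1(✓)  0101-(✓)  011-0(✓)  011-1(✓)  0110-(✓)  0111-(✓)  1-011(✓)  1-100(✓)  1-101(✓)  1-111(✓)  10-11(✓)  1001-  101-1(✓)  1010-(✓)  11-11(✓)  111-0(✓)  111-1(✓)  1110-(✓)  1111-(✓)
size-2^2 implicants → --100(✓)  --101(✓)  --111(✓)  -01-1(✓)  -010-(✓)  -1-11  -11-0(✓)  -11-1(✓)  -110-(✓)  -111-(✓)  0-1-1(✓)  0-10-(✓)  01--1  01-1-  011--(✓)  1--11  1-1-1(✓)  1-10-(✓)  111--(✓)
size-2^3 implicants → --1-1  --10-  -11--
Unchecked terms (primes): --1-1, --10-, -1-11, -11--, 00-00, 01--1, 01-1-, 1--11, 1001-
Minterm coverage:
  m0 ⊆ 00-00 [E]
  m4 ⊆ --10-,00-00
  m5 ⊆ --1-1,--10-
  m9 ⊆ 01--1 [E]
  m10 ⊆ 01-1- [E]
  m11 ⊆ -1-11,01--1,01-1-
  m12 ⊆ --10-,-11--
  m13 ⊆ --1-1,--10-,-11--,01--1
  m15 ⊆ --1-1,-1-11,-11--,01--1,01-1-
  m18 ⊆ 1001- [E]
  m20 ⊆ --10- [E]
  m21 ⊆ --1-1,--10-
  m27 ⊆ -1-11,1--11
  m28 ⊆ --10-,-11--
  m29 ⊆ --1-1,--10-,-11--
  m30 ⊆ -11-- [E]
  m31 ⊆ --1-1,-1-11,-11--,1--11
E = {--10-, -11--, 00-00, 01--1, 01-1-, 1001-}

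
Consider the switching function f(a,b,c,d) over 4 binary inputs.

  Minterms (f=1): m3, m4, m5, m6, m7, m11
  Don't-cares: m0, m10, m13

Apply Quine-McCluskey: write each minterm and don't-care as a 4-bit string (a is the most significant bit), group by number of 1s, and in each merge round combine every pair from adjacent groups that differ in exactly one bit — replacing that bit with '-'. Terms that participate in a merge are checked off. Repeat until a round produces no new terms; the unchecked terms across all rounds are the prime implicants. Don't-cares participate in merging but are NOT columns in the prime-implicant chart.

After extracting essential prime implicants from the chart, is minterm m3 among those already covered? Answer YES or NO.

NO

Round 0: 0000✓ 0011✓ 0100✓ 0101✓ 0110✓ 0111✓ 1010✓ 1011✓ 1101✓
Round 1: -011 -101 0-00 0-11 01-0✓ 01-1✓ 010-✓ 011-✓ 101-
Round 2: 01--
PIs = {-011, -101, 0-00, 0-11, 01--, 101-}
Coverage chart:
  m3: -011,0-11
  m4: 0-00,01--
  m5: -101,01--
  m6: 01-- ←essential
  m7: 0-11,01--
  m11: -011,101-
Essential: 01--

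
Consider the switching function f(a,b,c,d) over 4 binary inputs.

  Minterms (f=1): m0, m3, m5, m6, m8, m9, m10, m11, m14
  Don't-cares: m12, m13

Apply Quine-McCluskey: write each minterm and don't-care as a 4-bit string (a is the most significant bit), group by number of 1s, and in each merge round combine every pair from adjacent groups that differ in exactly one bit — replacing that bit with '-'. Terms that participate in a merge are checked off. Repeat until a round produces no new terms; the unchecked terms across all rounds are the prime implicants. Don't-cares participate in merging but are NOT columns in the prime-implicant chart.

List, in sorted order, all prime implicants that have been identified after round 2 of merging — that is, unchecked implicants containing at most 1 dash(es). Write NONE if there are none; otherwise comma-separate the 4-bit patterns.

[col 0] 0000*, 0011*, 0101*, 0110*, 1000*, 1001*, 1010*, 1011*, 1100*, 1101*, 1110*
[col 1] -000, -011, -101, -110, 1-00*, 1-01*, 1-10*, 10-0*, 10-1*, 100-*, 101-*, 11-0*, 110-*
[col 2] 1--0, 1-0-, 10--
Prime implicants: -000, -011, -101, -110, 1--0, 1-0-, 10--

-000, -011, -101, -110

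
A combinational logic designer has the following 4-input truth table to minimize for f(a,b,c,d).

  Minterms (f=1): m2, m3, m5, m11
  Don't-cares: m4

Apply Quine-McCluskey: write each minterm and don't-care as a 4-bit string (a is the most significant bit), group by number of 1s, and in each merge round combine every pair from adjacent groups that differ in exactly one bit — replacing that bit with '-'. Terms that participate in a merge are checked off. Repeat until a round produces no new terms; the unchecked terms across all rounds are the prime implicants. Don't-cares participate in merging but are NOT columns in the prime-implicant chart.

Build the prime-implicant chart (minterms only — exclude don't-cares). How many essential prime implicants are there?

3

Round 0: 0010✓ 0011✓ 0100✓ 0101✓ 1011✓
Round 1: -011 001- 010-
PIs = {-011, 001-, 010-}
Coverage chart:
  m2: 001- ←essential
  m3: -011,001-
  m5: 010- ←essential
  m11: -011 ←essential
Essential: -011, 001-, 010-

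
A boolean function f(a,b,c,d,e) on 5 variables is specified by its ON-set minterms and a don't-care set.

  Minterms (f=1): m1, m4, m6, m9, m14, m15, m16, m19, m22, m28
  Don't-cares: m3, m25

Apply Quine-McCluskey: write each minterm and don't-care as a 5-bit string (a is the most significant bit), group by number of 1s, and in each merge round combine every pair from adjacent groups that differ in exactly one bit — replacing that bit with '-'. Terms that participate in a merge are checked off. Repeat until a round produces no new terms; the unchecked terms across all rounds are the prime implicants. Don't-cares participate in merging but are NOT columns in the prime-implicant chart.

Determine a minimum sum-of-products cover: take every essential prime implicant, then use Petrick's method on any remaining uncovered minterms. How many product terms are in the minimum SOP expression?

size-2^0 implicants → 00001(✓)  00011(✓)  00100(✓)  00110(✓)  01001(✓)  01110(✓)  01111(✓)  10000  10011(✓)  10110(✓)  11001(✓)  11100
size-2^1 implicants → -0011  -0110  -1001  0-001  0-110  000-1  001-0  0111-
Unchecked terms (primes): -0011, -0110, -1001, 0-001, 0-110, 000-1, 001-0, 0111-, 10000, 11100
Minterm coverage:
  m1 ⊆ 0-001,000-1
  m4 ⊆ 001-0 [E]
  m6 ⊆ -0110,0-110,001-0
  m9 ⊆ -1001,0-001
  m14 ⊆ 0-110,0111-
  m15 ⊆ 0111- [E]
  m16 ⊆ 10000 [E]
  m19 ⊆ -0011 [E]
  m22 ⊆ -0110 [E]
  m28 ⊆ 11100 [E]
E = {-0011, -0110, 001-0, 0111-, 10000, 11100}
Petrick residual → 0-001
Cover = b'c'de + b'cde' + a'c'd'e + a'b'ce' + a'bcd + ab'c'd'e' + abcd'e'  |cover|=7

7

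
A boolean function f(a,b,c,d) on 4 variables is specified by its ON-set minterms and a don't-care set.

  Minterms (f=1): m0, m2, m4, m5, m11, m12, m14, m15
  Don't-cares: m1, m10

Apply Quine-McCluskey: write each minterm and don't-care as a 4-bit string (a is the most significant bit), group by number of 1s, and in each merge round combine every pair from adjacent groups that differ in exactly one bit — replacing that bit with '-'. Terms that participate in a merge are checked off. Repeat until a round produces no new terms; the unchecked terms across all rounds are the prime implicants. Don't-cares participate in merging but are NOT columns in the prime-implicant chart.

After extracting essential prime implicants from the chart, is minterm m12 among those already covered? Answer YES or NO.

[col 0] 0000*, 0001*, 0010*, 0100*, 0101*, 1010*, 1011*, 1100*, 1110*, 1111*
[col 1] -010, -100, 0-00*, 0-01*, 00-0, 000-*, 010-*, 1-10*, 1-11*, 101-*, 11-0, 111-*
[col 2] 0-0-, 1-1-
Prime implicants: -010, -100, 0-0-, 00-0, 1-1-, 11-0
PI chart (minterm → PIs covering it):
  0 | 0-0-,00-0
  2 | -010,00-0
  4 | -100,0-0-
  5 | 0-0-  (sole → essential)
  11 | 1-1-  (sole → essential)
  12 | -100,11-0
  14 | 1-1-,11-0
  15 | 1-1-  (sole → essential)
Essential prime implicants: 0-0-, 1-1-

NO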